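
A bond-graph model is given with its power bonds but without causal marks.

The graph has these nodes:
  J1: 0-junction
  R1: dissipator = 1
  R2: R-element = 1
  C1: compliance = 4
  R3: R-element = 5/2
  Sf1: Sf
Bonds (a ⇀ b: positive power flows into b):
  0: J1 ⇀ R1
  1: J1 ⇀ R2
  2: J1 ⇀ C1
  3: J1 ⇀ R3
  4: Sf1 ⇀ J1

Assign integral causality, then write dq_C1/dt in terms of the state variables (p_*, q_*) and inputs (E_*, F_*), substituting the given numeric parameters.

dq_C1/dt = F_Sf1 - 3*q_C1/5

#4 |Sf1  (Sf1 (Sf) sets flow on bond)
#2 |J1  (C1: C, integral causality)
#0 |R1  (0-jn J1 has e-setter on 2)
#1 |R2  (J1: bond 2 brought effort, rest push out)
#3 |R3  (J1 effort already set via bond 2)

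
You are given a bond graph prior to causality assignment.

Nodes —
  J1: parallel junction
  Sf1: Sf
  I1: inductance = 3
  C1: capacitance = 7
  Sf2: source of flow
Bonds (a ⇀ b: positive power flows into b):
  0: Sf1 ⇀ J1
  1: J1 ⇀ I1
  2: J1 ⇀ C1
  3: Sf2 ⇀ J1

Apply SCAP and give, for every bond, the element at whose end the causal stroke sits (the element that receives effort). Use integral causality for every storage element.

β0 →Sf1  (source Sf1 imposes f)
β3 →Sf2  (source Sf2 imposes f)
β1 →I1  (I1 integral (f out))
β2 →J1  (closing 0-jn rule on J1)

b0 stroke at Sf1
b1 stroke at I1
b2 stroke at J1
b3 stroke at Sf2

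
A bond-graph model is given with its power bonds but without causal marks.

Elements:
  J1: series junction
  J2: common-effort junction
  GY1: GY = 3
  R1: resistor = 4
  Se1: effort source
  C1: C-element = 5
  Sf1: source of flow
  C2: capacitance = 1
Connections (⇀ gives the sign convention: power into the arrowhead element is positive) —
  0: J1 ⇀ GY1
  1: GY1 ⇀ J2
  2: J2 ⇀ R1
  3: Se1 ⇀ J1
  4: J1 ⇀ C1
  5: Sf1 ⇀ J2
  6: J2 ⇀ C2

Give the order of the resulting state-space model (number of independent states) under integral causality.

2  (C1, C2 all integral)

β3 →J1  (Se1 fixes effort; stroke away)
β5 →Sf1  (source Sf1 imposes f)
β4 →J1  (C1: C, integral causality)
β0 →GY1  (only one flow-in slot at J1)
β1 →GY1  (through GY1, causality inverts; strokes same side of GY1)
β6 →J2  (C2 integral (e out))
β2 →R1  (J2: bond 6 brought effort, rest push out)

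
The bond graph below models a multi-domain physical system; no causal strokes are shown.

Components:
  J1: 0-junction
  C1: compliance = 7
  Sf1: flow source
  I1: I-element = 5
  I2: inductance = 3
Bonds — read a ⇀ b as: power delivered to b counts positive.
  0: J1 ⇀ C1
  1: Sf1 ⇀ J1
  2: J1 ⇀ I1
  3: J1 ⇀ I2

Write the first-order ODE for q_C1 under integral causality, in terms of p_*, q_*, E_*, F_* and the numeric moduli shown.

β1 stroke at Sf1  (source Sf1 imposes f)
β0 stroke at J1  (C1: C, integral causality)
β2 stroke at I1  (J1 effort already set via bond 0)
β3 stroke at I2  (J1: bond 0 brought effort, rest push out)

dq_C1/dt = F_Sf1 - p_I1/5 - p_I2/3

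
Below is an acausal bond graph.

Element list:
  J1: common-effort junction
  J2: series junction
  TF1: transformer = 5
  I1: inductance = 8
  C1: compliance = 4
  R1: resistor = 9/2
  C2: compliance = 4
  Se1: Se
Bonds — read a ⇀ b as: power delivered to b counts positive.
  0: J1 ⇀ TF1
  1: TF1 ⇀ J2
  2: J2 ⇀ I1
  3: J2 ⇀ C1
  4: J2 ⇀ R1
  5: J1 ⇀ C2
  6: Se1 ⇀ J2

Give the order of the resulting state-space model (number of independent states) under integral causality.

3  (C1, C2, I1 all integral)

β6 stroke→J2  (Se1 fixes effort; stroke away)
β2 stroke→I1  (I1 integral (f out))
β1 stroke→J2  (J2: bond 2 brought flow, rest push out)
β3 stroke→J2  (J2 flow already set via bond 2)
β4 stroke→J2  (1-jn J2 has f-setter on 2)
β0 stroke→TF1  (TF1: transformer flips bond 1)
β5 stroke→J1  (J1 needs exactly one e-in)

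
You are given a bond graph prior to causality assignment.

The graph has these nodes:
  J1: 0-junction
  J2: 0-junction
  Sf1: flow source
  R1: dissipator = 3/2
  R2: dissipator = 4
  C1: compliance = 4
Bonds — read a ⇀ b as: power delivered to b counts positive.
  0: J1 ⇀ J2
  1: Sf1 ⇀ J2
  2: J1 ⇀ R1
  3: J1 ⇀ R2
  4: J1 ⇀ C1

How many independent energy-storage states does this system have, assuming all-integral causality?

bond 1 |Sf1  (source Sf1 imposes f)
bond 0 |J2  (J2: last free bond brings effort in)
bond 4 |J1  (C1 outputs effort q/C1)
bond 2 |R1  (common-e at J1 fixed by 4)
bond 3 |R2  (J1: bond 4 brought effort, rest push out)

1  (C1 all integral)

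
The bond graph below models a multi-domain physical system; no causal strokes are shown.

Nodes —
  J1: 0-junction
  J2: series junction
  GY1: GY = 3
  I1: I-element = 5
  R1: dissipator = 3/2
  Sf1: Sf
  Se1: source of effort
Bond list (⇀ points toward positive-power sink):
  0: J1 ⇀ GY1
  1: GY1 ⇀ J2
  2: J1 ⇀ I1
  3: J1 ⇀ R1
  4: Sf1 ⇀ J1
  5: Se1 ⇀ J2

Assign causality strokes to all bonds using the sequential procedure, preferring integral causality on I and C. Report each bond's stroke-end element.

β0 stroke→GY1
β1 stroke→GY1
β2 stroke→I1
β3 stroke→J1
β4 stroke→Sf1
β5 stroke→J2

b4 stroke at Sf1  (Sf1 fixes flow; stroke at Sf1)
b5 stroke at J2  (Se1 fixes effort; stroke away)
b1 stroke at GY1  (only one flow-in slot at J2)
b0 stroke at GY1  (GY1: gyrator matches bond 1)
b2 stroke at I1  (I1 outputs flow p/I1)
b3 stroke at J1  (J1: last free bond brings effort in)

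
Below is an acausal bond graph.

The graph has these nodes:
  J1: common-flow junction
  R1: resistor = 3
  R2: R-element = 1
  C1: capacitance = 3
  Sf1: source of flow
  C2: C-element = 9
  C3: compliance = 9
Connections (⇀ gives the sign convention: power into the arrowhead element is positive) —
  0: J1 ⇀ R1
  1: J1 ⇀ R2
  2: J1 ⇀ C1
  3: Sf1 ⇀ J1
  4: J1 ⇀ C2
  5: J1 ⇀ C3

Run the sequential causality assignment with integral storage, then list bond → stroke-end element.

b3 stroke→Sf1  (Sf1: flow source, stroke at near end)
b0 stroke→J1  (1-jn J1 has f-setter on 3)
b1 stroke→J1  (J1: bond 3 brought flow, rest push out)
b2 stroke→J1  (J1 flow already set via bond 3)
b4 stroke→J1  (J1: bond 3 brought flow, rest push out)
b5 stroke→J1  (1-jn J1 has f-setter on 3)

β0 |J1
β1 |J1
β2 |J1
β3 |Sf1
β4 |J1
β5 |J1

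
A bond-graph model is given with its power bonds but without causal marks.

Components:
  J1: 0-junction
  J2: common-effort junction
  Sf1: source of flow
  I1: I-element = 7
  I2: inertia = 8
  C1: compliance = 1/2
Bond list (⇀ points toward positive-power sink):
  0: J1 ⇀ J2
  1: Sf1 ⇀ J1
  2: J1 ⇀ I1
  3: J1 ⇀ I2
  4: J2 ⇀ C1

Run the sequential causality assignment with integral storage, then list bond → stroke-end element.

b1 →Sf1  (Sf1 (Sf) sets flow on bond)
b2 →I1  (prefer integral on I1)
b3 →I2  (I2: I, integral causality)
b0 →J1  (J1 needs exactly one e-in)
b4 →J2  (only one effort-in slot at J2)

bond 0 stroke→J1
bond 1 stroke→Sf1
bond 2 stroke→I1
bond 3 stroke→I2
bond 4 stroke→J2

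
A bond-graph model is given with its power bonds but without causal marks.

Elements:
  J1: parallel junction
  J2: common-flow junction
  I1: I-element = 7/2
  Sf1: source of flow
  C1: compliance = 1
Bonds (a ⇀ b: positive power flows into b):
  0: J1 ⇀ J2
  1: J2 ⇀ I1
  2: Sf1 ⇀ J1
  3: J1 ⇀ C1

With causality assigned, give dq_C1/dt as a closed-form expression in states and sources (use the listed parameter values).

dq_C1/dt = F_Sf1 - 2*p_I1/7

#2 stroke→Sf1  (Sf1: flow source, stroke at near end)
#1 stroke→I1  (prefer integral on I1)
#0 stroke→J2  (J2: bond 1 brought flow, rest push out)
#3 stroke→J1  (closing 0-jn rule on J1)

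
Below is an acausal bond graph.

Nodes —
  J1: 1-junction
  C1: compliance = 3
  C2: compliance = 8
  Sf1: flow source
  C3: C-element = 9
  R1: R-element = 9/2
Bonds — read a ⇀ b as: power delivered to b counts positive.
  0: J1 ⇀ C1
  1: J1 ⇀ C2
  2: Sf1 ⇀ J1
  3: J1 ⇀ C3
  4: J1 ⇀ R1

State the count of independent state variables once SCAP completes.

3  (C1, C2, C3 all integral)

#2 |Sf1  (Sf1 fixes flow; stroke at Sf1)
#0 |J1  (common-f at J1 fixed by 2)
#1 |J1  (common-f at J1 fixed by 2)
#3 |J1  (common-f at J1 fixed by 2)
#4 |J1  (common-f at J1 fixed by 2)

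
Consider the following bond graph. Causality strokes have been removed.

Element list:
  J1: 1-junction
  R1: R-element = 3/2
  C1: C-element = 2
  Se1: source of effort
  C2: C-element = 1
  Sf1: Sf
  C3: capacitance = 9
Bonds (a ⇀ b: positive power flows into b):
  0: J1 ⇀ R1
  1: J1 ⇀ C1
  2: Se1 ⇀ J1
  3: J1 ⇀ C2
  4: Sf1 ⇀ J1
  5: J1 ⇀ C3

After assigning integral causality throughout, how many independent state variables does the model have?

3  (C1, C2, C3 all integral)

β2 stroke→J1  (Se1 (Se) sets effort on bond)
β4 stroke→Sf1  (source Sf1 imposes f)
β0 stroke→J1  (J1: bond 4 brought flow, rest push out)
β1 stroke→J1  (1-jn J1 has f-setter on 4)
β3 stroke→J1  (J1: bond 4 brought flow, rest push out)
β5 stroke→J1  (common-f at J1 fixed by 4)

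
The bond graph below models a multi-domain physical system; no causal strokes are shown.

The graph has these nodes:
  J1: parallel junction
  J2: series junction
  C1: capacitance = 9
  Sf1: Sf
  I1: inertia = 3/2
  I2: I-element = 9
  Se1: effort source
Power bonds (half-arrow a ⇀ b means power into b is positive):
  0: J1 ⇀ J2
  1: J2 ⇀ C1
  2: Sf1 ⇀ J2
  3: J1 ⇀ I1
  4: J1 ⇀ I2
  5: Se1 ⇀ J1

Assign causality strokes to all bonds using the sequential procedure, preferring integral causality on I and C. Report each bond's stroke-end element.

#2 stroke at Sf1  (source Sf1 imposes f)
#5 stroke at J1  (Se1 (Se) sets effort on bond)
#0 stroke at J2  (J1: bond 5 brought effort, rest push out)
#3 stroke at I1  (0-jn J1 has e-setter on 5)
#4 stroke at I2  (J1: bond 5 brought effort, rest push out)
#1 stroke at J2  (J2 flow already set via bond 2)

β0 stroke at J2
β1 stroke at J2
β2 stroke at Sf1
β3 stroke at I1
β4 stroke at I2
β5 stroke at J1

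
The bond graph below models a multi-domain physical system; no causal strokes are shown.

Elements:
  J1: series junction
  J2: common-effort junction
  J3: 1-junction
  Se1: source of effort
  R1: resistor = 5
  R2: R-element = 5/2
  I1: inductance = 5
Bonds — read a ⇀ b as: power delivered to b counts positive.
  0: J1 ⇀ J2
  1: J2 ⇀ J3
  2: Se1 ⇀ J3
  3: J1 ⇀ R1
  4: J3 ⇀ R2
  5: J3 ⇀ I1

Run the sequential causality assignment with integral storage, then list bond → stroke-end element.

β0 |J2
β1 |J3
β2 |J3
β3 |J1
β4 |J3
β5 |I1

β2 stroke→J3  (Se1 fixes effort; stroke away)
β5 stroke→I1  (I1: I, integral causality)
β1 stroke→J3  (J3: bond 5 brought flow, rest push out)
β4 stroke→J3  (common-f at J3 fixed by 5)
β0 stroke→J2  (J2 needs exactly one e-in)
β3 stroke→J1  (J1 flow already set via bond 0)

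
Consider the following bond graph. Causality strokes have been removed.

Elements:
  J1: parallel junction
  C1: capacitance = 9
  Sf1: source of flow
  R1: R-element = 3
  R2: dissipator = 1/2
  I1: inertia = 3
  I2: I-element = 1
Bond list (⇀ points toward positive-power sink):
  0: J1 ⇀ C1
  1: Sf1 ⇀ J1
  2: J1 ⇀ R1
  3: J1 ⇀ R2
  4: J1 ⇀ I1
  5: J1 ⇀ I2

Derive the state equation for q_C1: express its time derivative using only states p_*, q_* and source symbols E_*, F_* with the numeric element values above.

dq_C1/dt = F_Sf1 - p_I1/3 - p_I2 - 7*q_C1/27

#1 →Sf1  (Sf1: flow source, stroke at near end)
#0 →J1  (C1 outputs effort q/C1)
#2 →R1  (0-jn J1 has e-setter on 0)
#3 →R2  (J1: bond 0 brought effort, rest push out)
#4 →I1  (J1 effort already set via bond 0)
#5 →I2  (0-jn J1 has e-setter on 0)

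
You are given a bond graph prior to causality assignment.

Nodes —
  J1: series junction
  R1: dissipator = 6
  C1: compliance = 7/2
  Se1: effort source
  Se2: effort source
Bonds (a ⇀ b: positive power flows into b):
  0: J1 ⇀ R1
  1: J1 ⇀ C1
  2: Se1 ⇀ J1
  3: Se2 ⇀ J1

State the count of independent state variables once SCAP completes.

#2 →J1  (source Se1 imposes e)
#3 →J1  (source Se2 imposes e)
#1 →J1  (C1: C, integral causality)
#0 →R1  (closing 1-jn rule on J1)

1  (C1 all integral)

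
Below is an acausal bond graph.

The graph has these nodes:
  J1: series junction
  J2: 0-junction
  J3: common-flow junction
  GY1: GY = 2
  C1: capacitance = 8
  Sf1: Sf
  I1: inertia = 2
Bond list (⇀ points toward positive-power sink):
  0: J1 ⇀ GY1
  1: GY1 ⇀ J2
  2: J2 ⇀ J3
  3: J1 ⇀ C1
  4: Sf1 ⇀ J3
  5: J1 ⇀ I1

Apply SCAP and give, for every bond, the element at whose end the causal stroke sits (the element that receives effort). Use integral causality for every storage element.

β4 →Sf1  (Sf1 (Sf) sets flow on bond)
β2 →J3  (1-jn J3 has f-setter on 4)
β1 →J2  (J2 needs exactly one e-in)
β0 →J1  (GY GY1: same side as bond 1)
β3 →J1  (C1: C, integral causality)
β5 →I1  (closing 1-jn rule on J1)

b0 stroke→J1
b1 stroke→J2
b2 stroke→J3
b3 stroke→J1
b4 stroke→Sf1
b5 stroke→I1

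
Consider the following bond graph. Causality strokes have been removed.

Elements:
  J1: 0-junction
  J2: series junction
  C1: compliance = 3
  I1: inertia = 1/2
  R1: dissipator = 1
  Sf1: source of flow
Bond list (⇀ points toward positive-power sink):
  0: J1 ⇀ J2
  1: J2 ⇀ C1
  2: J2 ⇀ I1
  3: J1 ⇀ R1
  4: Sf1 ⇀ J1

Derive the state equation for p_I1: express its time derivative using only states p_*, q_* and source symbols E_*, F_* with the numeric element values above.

bond 4 →Sf1  (Sf1: flow source, stroke at near end)
bond 1 →J2  (prefer integral on C1)
bond 2 →I1  (I1 outputs flow p/I1)
bond 0 →J2  (J2 flow already set via bond 2)
bond 3 →J1  (J1 needs exactly one e-in)

dp_I1/dt = F_Sf1 - 2*p_I1 - q_C1/3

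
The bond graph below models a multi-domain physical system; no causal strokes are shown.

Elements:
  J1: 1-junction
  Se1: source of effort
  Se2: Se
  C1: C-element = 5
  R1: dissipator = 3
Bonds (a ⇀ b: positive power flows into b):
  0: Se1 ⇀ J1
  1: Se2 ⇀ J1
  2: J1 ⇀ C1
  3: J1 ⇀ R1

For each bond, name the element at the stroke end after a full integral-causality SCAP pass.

b0 |J1  (Se1: effort source, stroke at far end)
b1 |J1  (source Se2 imposes e)
b2 |J1  (C1 outputs effort q/C1)
b3 |R1  (J1: last free bond brings flow in)

#0 →J1
#1 →J1
#2 →J1
#3 →R1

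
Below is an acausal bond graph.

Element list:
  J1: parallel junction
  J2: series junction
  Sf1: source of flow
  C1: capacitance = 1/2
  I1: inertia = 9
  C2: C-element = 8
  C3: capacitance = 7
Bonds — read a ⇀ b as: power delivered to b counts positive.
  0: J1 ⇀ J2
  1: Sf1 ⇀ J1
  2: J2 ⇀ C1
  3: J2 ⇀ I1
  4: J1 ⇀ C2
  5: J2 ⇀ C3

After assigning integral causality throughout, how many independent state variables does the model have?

#1 stroke→Sf1  (Sf1 (Sf) sets flow on bond)
#2 stroke→J2  (C1 outputs effort q/C1)
#3 stroke→I1  (I1 outputs flow p/I1)
#0 stroke→J2  (J2 flow already set via bond 3)
#5 stroke→J2  (1-jn J2 has f-setter on 3)
#4 stroke→J1  (only one effort-in slot at J1)

4  (C1, C2, C3, I1 all integral)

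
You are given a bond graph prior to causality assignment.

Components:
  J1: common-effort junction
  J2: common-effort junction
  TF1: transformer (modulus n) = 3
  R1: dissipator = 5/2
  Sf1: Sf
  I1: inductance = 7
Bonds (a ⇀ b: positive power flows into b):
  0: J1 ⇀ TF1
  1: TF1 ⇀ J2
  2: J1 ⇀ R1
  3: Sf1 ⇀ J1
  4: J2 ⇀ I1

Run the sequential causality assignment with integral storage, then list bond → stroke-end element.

#3 |Sf1  (Sf1 fixes flow; stroke at Sf1)
#4 |I1  (prefer integral on I1)
#1 |J2  (J2: last free bond brings effort in)
#0 |TF1  (TF1 one-in-one-out from 1)
#2 |J1  (J1: last free bond brings effort in)

bond 0 |TF1
bond 1 |J2
bond 2 |J1
bond 3 |Sf1
bond 4 |I1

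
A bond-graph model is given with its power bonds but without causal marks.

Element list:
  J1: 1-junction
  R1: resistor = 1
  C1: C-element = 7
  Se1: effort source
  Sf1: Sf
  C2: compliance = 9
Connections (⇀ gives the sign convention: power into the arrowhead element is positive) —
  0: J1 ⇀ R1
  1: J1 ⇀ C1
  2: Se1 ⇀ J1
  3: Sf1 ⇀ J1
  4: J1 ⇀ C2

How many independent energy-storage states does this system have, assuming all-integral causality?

2  (C1, C2 all integral)

b2 stroke→J1  (source Se1 imposes e)
b3 stroke→Sf1  (Sf1 fixes flow; stroke at Sf1)
b0 stroke→J1  (J1: bond 3 brought flow, rest push out)
b1 stroke→J1  (J1 flow already set via bond 3)
b4 stroke→J1  (J1: bond 3 brought flow, rest push out)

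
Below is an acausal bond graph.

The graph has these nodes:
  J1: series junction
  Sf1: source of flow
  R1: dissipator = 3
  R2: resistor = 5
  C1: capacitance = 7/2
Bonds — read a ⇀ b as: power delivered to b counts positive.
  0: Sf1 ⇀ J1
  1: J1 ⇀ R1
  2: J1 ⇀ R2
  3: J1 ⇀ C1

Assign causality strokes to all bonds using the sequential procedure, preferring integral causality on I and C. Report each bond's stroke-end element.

β0 stroke at Sf1  (Sf1: flow source, stroke at near end)
β1 stroke at J1  (1-jn J1 has f-setter on 0)
β2 stroke at J1  (J1: bond 0 brought flow, rest push out)
β3 stroke at J1  (J1 flow already set via bond 0)

b0 |Sf1
b1 |J1
b2 |J1
b3 |J1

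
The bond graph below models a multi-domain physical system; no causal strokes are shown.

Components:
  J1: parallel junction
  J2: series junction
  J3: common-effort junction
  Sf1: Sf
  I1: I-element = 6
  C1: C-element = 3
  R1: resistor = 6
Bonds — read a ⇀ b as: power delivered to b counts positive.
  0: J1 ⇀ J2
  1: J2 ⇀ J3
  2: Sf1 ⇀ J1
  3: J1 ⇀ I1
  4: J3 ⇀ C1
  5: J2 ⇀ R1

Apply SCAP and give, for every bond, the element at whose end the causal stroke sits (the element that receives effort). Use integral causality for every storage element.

#0 →J1
#1 →J2
#2 →Sf1
#3 →I1
#4 →J3
#5 →J2

#2 stroke→Sf1  (Sf1: flow source, stroke at near end)
#3 stroke→I1  (I1 outputs flow p/I1)
#0 stroke→J1  (only one effort-in slot at J1)
#1 stroke→J2  (J2 flow already set via bond 0)
#5 stroke→J2  (J2 flow already set via bond 0)
#4 stroke→J3  (J3 needs exactly one e-in)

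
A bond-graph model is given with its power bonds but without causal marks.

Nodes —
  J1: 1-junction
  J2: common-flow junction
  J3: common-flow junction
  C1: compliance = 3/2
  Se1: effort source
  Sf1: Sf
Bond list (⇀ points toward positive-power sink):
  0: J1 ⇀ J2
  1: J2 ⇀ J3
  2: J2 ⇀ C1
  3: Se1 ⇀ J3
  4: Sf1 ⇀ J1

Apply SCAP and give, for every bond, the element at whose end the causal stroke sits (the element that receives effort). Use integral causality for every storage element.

#0 →J1
#1 →J2
#2 →J2
#3 →J3
#4 →Sf1

b3 |J3  (source Se1 imposes e)
b4 |Sf1  (source Sf1 imposes f)
b0 |J1  (1-jn J1 has f-setter on 4)
b1 |J2  (J2 flow already set via bond 0)
b2 |J2  (1-jn J2 has f-setter on 0)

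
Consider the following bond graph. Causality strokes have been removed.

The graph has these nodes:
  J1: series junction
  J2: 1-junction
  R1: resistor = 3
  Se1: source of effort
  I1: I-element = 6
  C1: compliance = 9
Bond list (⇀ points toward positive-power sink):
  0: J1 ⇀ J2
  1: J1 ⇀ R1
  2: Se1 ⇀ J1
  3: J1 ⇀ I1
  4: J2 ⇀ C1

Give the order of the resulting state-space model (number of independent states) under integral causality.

#2 →J1  (Se1: effort source, stroke at far end)
#3 →I1  (I1 integral (f out))
#0 →J1  (common-f at J1 fixed by 3)
#1 →J1  (J1 flow already set via bond 3)
#4 →J2  (1-jn J2 has f-setter on 0)

2  (C1, I1 all integral)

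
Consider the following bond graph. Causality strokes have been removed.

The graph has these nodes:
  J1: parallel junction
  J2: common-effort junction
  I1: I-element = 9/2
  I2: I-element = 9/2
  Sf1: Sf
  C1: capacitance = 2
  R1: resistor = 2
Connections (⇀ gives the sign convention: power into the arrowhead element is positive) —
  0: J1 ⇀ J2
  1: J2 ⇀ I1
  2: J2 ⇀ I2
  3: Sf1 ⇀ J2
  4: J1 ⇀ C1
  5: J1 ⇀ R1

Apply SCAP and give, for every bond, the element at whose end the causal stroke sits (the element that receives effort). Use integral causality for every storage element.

β0 stroke→J2
β1 stroke→I1
β2 stroke→I2
β3 stroke→Sf1
β4 stroke→J1
β5 stroke→R1

bond 3 |Sf1  (Sf1 (Sf) sets flow on bond)
bond 1 |I1  (I1 integral (f out))
bond 2 |I2  (prefer integral on I2)
bond 0 |J2  (J2: last free bond brings effort in)
bond 4 |J1  (C1: C, integral causality)
bond 5 |R1  (0-jn J1 has e-setter on 4)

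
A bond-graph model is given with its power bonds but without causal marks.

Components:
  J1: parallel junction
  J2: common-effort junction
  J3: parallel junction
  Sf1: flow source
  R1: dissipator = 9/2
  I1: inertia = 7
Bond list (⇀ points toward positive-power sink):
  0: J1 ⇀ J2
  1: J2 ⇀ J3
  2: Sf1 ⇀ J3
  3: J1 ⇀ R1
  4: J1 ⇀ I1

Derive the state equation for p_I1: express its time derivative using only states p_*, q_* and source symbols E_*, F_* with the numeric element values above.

β2 →Sf1  (Sf1 fixes flow; stroke at Sf1)
β1 →J3  (closing 0-jn rule on J3)
β0 →J2  (J2 needs exactly one e-in)
β4 →I1  (I1: I, integral causality)
β3 →J1  (closing 0-jn rule on J1)

dp_I1/dt = 9*F_Sf1/2 - 9*p_I1/14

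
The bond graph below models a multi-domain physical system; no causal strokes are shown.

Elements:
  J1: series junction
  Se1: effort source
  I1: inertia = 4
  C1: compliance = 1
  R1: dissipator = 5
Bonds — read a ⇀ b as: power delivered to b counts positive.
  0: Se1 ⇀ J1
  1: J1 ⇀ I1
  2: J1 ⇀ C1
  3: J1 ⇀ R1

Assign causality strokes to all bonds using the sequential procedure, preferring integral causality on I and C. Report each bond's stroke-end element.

bond 0 stroke→J1  (Se1 (Se) sets effort on bond)
bond 1 stroke→I1  (I1: I, integral causality)
bond 2 stroke→J1  (J1: bond 1 brought flow, rest push out)
bond 3 stroke→J1  (common-f at J1 fixed by 1)

#0 stroke at J1
#1 stroke at I1
#2 stroke at J1
#3 stroke at J1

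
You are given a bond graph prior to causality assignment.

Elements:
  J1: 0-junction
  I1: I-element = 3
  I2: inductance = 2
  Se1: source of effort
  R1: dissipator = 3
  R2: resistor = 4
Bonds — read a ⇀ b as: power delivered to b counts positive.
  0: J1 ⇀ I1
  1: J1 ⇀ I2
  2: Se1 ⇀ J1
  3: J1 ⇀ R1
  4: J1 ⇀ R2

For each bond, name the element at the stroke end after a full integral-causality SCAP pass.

b2 stroke at J1  (Se1 (Se) sets effort on bond)
b0 stroke at I1  (common-e at J1 fixed by 2)
b1 stroke at I2  (common-e at J1 fixed by 2)
b3 stroke at R1  (0-jn J1 has e-setter on 2)
b4 stroke at R2  (0-jn J1 has e-setter on 2)

b0 |I1
b1 |I2
b2 |J1
b3 |R1
b4 |R2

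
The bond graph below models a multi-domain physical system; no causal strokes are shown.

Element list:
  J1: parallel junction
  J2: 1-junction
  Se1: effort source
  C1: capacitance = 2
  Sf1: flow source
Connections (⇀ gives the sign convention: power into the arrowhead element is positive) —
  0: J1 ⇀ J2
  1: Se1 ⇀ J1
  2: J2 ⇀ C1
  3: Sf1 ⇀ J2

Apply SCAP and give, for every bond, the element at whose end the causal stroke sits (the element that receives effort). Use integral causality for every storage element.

b0 stroke at J2
b1 stroke at J1
b2 stroke at J2
b3 stroke at Sf1

b1 stroke at J1  (source Se1 imposes e)
b3 stroke at Sf1  (source Sf1 imposes f)
b0 stroke at J2  (0-jn J1 has e-setter on 1)
b2 stroke at J2  (J2: bond 3 brought flow, rest push out)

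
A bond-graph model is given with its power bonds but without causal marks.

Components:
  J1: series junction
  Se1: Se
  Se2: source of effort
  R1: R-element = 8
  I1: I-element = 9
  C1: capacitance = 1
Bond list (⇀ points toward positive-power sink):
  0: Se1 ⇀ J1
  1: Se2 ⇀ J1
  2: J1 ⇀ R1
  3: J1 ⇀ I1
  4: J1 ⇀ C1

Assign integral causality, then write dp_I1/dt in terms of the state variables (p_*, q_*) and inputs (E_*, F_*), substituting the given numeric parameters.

dp_I1/dt = E_Se1 + E_Se2 - 8*p_I1/9 - q_C1

bond 0 →J1  (Se1 fixes effort; stroke away)
bond 1 →J1  (source Se2 imposes e)
bond 3 →I1  (I1: I, integral causality)
bond 2 →J1  (common-f at J1 fixed by 3)
bond 4 →J1  (J1: bond 3 brought flow, rest push out)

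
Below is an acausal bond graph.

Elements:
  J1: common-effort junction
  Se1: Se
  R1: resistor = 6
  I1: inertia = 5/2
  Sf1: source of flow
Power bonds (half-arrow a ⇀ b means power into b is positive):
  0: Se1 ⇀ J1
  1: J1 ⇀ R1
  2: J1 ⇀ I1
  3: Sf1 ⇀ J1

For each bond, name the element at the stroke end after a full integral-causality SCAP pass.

β0 stroke at J1
β1 stroke at R1
β2 stroke at I1
β3 stroke at Sf1

β0 →J1  (Se1 fixes effort; stroke away)
β3 →Sf1  (source Sf1 imposes f)
β1 →R1  (J1: bond 0 brought effort, rest push out)
β2 →I1  (J1 effort already set via bond 0)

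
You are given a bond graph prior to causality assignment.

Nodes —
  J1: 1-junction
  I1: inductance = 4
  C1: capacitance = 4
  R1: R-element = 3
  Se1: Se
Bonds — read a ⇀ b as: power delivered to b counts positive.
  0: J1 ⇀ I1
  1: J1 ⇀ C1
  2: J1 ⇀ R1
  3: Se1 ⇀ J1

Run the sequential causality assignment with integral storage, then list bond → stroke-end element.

bond 3 stroke at J1  (Se1 (Se) sets effort on bond)
bond 0 stroke at I1  (I1: I, integral causality)
bond 1 stroke at J1  (common-f at J1 fixed by 0)
bond 2 stroke at J1  (common-f at J1 fixed by 0)

β0 stroke→I1
β1 stroke→J1
β2 stroke→J1
β3 stroke→J1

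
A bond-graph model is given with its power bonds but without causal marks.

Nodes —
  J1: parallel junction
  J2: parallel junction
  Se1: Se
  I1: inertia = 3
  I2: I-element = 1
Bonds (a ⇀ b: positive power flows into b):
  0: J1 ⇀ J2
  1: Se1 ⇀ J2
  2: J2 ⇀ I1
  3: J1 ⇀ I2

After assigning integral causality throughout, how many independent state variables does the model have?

#1 →J2  (Se1: effort source, stroke at far end)
#0 →J1  (J2: bond 1 brought effort, rest push out)
#2 →I1  (0-jn J2 has e-setter on 1)
#3 →I2  (J1 effort already set via bond 0)

2  (I1, I2 all integral)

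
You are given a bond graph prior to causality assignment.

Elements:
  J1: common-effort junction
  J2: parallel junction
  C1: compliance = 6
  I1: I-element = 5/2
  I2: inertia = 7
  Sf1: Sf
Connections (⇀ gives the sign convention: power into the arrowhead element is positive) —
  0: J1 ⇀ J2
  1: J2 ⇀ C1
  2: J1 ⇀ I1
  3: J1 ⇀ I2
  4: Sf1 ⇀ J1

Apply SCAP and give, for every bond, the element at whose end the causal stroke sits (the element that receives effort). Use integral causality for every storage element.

bond 0 stroke→J1
bond 1 stroke→J2
bond 2 stroke→I1
bond 3 stroke→I2
bond 4 stroke→Sf1

b4 stroke at Sf1  (source Sf1 imposes f)
b1 stroke at J2  (prefer integral on C1)
b0 stroke at J1  (J2: bond 1 brought effort, rest push out)
b2 stroke at I1  (0-jn J1 has e-setter on 0)
b3 stroke at I2  (J1: bond 0 brought effort, rest push out)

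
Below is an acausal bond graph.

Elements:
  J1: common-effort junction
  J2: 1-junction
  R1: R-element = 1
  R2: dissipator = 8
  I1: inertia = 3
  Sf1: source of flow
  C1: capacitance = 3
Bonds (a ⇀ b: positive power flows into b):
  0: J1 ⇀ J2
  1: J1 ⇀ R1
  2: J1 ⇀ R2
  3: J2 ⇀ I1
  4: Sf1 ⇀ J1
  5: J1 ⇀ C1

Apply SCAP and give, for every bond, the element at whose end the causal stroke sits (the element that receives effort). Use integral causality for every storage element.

b0 stroke→J2
b1 stroke→R1
b2 stroke→R2
b3 stroke→I1
b4 stroke→Sf1
b5 stroke→J1

β4 stroke→Sf1  (Sf1 (Sf) sets flow on bond)
β3 stroke→I1  (I1 outputs flow p/I1)
β0 stroke→J2  (J2 flow already set via bond 3)
β5 stroke→J1  (C1 integral (e out))
β1 stroke→R1  (J1: bond 5 brought effort, rest push out)
β2 stroke→R2  (common-e at J1 fixed by 5)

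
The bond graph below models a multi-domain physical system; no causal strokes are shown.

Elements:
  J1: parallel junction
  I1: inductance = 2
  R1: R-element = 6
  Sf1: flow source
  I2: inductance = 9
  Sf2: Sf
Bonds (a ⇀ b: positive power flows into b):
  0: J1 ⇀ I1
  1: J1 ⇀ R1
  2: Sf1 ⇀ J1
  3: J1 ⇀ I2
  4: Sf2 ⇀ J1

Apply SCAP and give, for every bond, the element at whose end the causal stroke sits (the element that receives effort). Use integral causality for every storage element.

bond 0 |I1
bond 1 |J1
bond 2 |Sf1
bond 3 |I2
bond 4 |Sf2

b2 stroke at Sf1  (source Sf1 imposes f)
b4 stroke at Sf2  (source Sf2 imposes f)
b0 stroke at I1  (prefer integral on I1)
b3 stroke at I2  (I2: I, integral causality)
b1 stroke at J1  (J1: last free bond brings effort in)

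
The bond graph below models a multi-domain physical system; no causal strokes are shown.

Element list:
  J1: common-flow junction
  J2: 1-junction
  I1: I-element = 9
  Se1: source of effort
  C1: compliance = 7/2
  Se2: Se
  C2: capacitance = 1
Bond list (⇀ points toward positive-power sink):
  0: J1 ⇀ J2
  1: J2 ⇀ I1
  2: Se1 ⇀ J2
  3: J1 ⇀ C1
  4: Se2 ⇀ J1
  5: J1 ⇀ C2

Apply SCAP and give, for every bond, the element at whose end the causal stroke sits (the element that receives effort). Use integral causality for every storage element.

β2 stroke→J2  (Se1: effort source, stroke at far end)
β4 stroke→J1  (Se2: effort source, stroke at far end)
β1 stroke→I1  (I1 outputs flow p/I1)
β0 stroke→J2  (common-f at J2 fixed by 1)
β3 stroke→J1  (J1: bond 0 brought flow, rest push out)
β5 stroke→J1  (common-f at J1 fixed by 0)

#0 |J2
#1 |I1
#2 |J2
#3 |J1
#4 |J1
#5 |J1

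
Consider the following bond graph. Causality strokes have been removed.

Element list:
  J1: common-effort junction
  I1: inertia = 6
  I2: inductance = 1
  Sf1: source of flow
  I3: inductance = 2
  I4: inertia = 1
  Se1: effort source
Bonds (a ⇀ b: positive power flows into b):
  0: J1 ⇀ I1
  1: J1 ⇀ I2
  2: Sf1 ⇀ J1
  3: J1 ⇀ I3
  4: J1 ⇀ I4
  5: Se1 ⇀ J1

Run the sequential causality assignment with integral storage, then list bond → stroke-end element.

β0 stroke at I1
β1 stroke at I2
β2 stroke at Sf1
β3 stroke at I3
β4 stroke at I4
β5 stroke at J1

#2 |Sf1  (Sf1 (Sf) sets flow on bond)
#5 |J1  (Se1: effort source, stroke at far end)
#0 |I1  (J1 effort already set via bond 5)
#1 |I2  (J1 effort already set via bond 5)
#3 |I3  (common-e at J1 fixed by 5)
#4 |I4  (J1 effort already set via bond 5)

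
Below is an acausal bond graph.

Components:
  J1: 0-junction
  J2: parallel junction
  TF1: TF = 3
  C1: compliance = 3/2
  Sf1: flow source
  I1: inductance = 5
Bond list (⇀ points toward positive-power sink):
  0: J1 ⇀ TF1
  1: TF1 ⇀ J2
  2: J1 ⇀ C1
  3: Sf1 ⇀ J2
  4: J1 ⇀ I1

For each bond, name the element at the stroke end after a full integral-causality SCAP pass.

bond 0 |TF1
bond 1 |J2
bond 2 |J1
bond 3 |Sf1
bond 4 |I1

#3 →Sf1  (Sf1: flow source, stroke at near end)
#1 →J2  (J2: last free bond brings effort in)
#0 →TF1  (TF1 one-in-one-out from 1)
#2 →J1  (C1: C, integral causality)
#4 →I1  (J1: bond 2 brought effort, rest push out)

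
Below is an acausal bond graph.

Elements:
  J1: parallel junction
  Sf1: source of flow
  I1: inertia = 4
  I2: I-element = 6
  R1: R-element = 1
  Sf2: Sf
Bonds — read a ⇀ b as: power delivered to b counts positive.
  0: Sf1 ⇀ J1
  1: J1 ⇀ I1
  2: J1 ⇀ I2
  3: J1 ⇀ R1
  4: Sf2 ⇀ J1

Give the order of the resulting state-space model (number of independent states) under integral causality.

bond 0 |Sf1  (source Sf1 imposes f)
bond 4 |Sf2  (Sf2: flow source, stroke at near end)
bond 1 |I1  (I1 integral (f out))
bond 2 |I2  (I2: I, integral causality)
bond 3 |J1  (closing 0-jn rule on J1)

2  (I1, I2 all integral)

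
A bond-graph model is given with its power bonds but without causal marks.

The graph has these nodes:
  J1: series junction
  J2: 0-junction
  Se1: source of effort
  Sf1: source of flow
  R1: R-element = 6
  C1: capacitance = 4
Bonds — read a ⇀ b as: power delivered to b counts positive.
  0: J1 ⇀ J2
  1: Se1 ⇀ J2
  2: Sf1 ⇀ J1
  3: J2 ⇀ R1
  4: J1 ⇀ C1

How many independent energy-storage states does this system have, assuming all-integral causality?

1  (C1 all integral)

b1 stroke at J2  (Se1 (Se) sets effort on bond)
b2 stroke at Sf1  (Sf1 (Sf) sets flow on bond)
b0 stroke at J1  (J1: bond 2 brought flow, rest push out)
b4 stroke at J1  (common-f at J1 fixed by 2)
b3 stroke at R1  (0-jn J2 has e-setter on 1)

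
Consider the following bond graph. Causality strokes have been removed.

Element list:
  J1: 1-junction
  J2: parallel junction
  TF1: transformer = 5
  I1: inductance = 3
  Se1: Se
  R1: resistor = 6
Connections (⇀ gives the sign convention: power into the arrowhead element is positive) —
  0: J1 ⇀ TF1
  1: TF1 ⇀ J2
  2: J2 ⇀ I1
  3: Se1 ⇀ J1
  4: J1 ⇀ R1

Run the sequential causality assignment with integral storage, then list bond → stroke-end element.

b3 →J1  (Se1: effort source, stroke at far end)
b2 →I1  (prefer integral on I1)
b1 →J2  (J2 needs exactly one e-in)
b0 →TF1  (TF TF1: opposite of bond 1)
b4 →J1  (1-jn J1 has f-setter on 0)

b0 stroke at TF1
b1 stroke at J2
b2 stroke at I1
b3 stroke at J1
b4 stroke at J1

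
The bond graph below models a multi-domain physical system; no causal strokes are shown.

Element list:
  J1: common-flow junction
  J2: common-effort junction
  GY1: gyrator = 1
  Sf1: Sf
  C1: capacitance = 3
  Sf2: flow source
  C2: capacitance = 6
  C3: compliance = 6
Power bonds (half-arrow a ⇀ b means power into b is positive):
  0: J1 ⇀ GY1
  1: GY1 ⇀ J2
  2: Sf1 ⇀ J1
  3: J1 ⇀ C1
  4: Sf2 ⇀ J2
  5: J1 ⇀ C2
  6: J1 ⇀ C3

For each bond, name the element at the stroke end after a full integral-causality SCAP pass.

b0 stroke→J1
b1 stroke→J2
b2 stroke→Sf1
b3 stroke→J1
b4 stroke→Sf2
b5 stroke→J1
b6 stroke→J1

b2 stroke→Sf1  (Sf1 (Sf) sets flow on bond)
b4 stroke→Sf2  (source Sf2 imposes f)
b0 stroke→J1  (J1: bond 2 brought flow, rest push out)
b3 stroke→J1  (common-f at J1 fixed by 2)
b5 stroke→J1  (common-f at J1 fixed by 2)
b6 stroke→J1  (J1 flow already set via bond 2)
b1 stroke→J2  (J2 needs exactly one e-in)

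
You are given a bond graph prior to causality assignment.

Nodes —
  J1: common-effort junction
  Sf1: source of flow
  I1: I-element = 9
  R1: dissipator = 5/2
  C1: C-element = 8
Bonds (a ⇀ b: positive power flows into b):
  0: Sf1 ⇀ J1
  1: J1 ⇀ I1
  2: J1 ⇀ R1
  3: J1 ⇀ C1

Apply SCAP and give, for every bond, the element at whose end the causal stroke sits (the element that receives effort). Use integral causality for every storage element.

#0 stroke→Sf1  (Sf1 fixes flow; stroke at Sf1)
#1 stroke→I1  (I1 outputs flow p/I1)
#3 stroke→J1  (prefer integral on C1)
#2 stroke→R1  (common-e at J1 fixed by 3)

bond 0 stroke→Sf1
bond 1 stroke→I1
bond 2 stroke→R1
bond 3 stroke→J1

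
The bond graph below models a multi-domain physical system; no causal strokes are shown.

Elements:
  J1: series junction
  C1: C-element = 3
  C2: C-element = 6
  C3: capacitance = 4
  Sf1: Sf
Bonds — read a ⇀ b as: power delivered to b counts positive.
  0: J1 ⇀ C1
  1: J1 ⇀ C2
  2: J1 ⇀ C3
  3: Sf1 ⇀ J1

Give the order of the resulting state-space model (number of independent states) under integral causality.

β3 stroke at Sf1  (Sf1 fixes flow; stroke at Sf1)
β0 stroke at J1  (common-f at J1 fixed by 3)
β1 stroke at J1  (J1 flow already set via bond 3)
β2 stroke at J1  (J1: bond 3 brought flow, rest push out)

3  (C1, C2, C3 all integral)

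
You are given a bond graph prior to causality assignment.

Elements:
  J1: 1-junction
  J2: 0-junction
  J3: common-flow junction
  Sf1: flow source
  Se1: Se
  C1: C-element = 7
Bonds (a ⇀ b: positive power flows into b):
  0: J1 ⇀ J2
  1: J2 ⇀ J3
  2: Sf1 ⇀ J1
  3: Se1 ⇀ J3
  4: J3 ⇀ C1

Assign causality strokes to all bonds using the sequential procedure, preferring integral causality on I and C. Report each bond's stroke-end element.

β0 |J1
β1 |J2
β2 |Sf1
β3 |J3
β4 |J3

bond 2 |Sf1  (source Sf1 imposes f)
bond 3 |J3  (Se1 (Se) sets effort on bond)
bond 0 |J1  (J1 flow already set via bond 2)
bond 1 |J2  (J2: last free bond brings effort in)
bond 4 |J3  (J3 flow already set via bond 1)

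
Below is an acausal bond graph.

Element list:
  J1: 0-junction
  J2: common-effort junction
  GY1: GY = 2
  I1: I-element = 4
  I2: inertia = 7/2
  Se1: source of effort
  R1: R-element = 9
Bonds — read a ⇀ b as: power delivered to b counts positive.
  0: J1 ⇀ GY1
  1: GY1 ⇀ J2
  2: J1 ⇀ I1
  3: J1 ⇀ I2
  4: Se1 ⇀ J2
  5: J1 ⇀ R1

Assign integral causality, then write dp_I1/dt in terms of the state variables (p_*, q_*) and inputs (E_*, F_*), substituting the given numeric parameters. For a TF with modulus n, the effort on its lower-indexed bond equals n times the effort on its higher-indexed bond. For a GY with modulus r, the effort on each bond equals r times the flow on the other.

b4 stroke→J2  (Se1 fixes effort; stroke away)
b1 stroke→GY1  (common-e at J2 fixed by 4)
b0 stroke→GY1  (GY1 both-in/both-out from 1)
b2 stroke→I1  (I1: I, integral causality)
b3 stroke→I2  (I2: I, integral causality)
b5 stroke→J1  (only one effort-in slot at J1)

dp_I1/dt = -9*E_Se1/2 - 9*p_I1/4 - 18*p_I2/7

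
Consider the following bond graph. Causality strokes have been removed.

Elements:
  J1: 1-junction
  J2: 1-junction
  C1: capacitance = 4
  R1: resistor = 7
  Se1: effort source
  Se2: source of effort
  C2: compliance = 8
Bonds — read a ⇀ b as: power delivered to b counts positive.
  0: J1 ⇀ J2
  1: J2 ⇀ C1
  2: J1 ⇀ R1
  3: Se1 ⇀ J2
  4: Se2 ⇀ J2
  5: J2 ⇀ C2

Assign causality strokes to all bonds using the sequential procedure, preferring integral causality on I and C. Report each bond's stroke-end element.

bond 3 |J2  (Se1 (Se) sets effort on bond)
bond 4 |J2  (source Se2 imposes e)
bond 1 |J2  (C1: C, integral causality)
bond 5 |J2  (prefer integral on C2)
bond 0 |J1  (J2 needs exactly one f-in)
bond 2 |R1  (only one flow-in slot at J1)

β0 stroke→J1
β1 stroke→J2
β2 stroke→R1
β3 stroke→J2
β4 stroke→J2
β5 stroke→J2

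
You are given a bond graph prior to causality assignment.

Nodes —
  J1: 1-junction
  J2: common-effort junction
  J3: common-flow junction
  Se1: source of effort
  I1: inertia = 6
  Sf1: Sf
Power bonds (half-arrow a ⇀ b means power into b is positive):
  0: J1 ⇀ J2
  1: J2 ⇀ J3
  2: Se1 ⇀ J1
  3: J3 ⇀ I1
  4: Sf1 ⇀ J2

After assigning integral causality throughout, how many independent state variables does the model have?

1  (I1 all integral)

b2 →J1  (Se1: effort source, stroke at far end)
b4 →Sf1  (source Sf1 imposes f)
b0 →J2  (J1: last free bond brings flow in)
b1 →J3  (common-e at J2 fixed by 0)
b3 →I1  (J3 needs exactly one f-in)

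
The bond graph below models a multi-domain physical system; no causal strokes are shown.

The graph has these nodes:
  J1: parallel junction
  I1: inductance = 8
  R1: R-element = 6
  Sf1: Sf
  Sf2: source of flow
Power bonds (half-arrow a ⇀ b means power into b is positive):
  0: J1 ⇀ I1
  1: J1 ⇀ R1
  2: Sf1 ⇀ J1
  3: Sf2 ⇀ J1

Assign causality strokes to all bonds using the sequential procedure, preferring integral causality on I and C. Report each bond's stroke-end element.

b2 stroke→Sf1  (Sf1 (Sf) sets flow on bond)
b3 stroke→Sf2  (Sf2 fixes flow; stroke at Sf2)
b0 stroke→I1  (prefer integral on I1)
b1 stroke→J1  (closing 0-jn rule on J1)

#0 stroke→I1
#1 stroke→J1
#2 stroke→Sf1
#3 stroke→Sf2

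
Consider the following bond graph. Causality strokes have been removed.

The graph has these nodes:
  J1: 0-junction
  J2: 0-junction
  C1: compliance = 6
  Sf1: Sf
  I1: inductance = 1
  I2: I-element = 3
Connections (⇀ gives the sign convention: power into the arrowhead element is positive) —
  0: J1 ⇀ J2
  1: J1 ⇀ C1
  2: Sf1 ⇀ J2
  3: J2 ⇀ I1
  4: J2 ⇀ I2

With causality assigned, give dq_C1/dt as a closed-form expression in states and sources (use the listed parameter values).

dq_C1/dt = F_Sf1 - p_I1 - p_I2/3

#2 stroke at Sf1  (source Sf1 imposes f)
#1 stroke at J1  (C1 outputs effort q/C1)
#0 stroke at J2  (J1: bond 1 brought effort, rest push out)
#3 stroke at I1  (J2: bond 0 brought effort, rest push out)
#4 stroke at I2  (J2 effort already set via bond 0)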